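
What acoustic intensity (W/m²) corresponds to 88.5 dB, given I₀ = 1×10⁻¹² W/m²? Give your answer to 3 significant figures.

L = 10·log₁₀(I/I₀) ⇒ I = I₀·10^(L/10) = 10⁻¹² × 10^8.85.

0.000708 W/m²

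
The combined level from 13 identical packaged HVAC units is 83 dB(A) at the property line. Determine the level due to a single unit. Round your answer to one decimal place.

71.9 dB(A)

For N identical incoherent sources L_total = L₁ + 10·log₁₀ N, so L₁ = 83 − 10·log₁₀(13) = 83 − 11.139.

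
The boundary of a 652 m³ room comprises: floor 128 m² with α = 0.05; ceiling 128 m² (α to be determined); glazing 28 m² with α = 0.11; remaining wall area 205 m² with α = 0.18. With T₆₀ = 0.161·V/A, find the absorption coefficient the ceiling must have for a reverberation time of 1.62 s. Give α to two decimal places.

From T₆₀ = 0.161·V/A, the target T₆₀ = 1.62 s needs A = 0.161·652/1.62 = 64.80 m².
Absorption from the other surfaces = 128·0.05 + 28·0.11 + 205·0.18 = 46.38 m², so the ceiling must supply 18.42 m² over 128 m².
α = 18.42/128 = 0.144.

0.14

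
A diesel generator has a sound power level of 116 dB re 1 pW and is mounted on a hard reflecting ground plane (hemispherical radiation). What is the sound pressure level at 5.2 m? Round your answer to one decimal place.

93.7 dB

L_p = L_w − 10·log₁₀(2π·r²) with r = 5.2 m.
2π·r² = 169.9 m², 10·log₁₀ of that is 22.302 dB.
L_p = 116 − 22.302 = 93.70 dB.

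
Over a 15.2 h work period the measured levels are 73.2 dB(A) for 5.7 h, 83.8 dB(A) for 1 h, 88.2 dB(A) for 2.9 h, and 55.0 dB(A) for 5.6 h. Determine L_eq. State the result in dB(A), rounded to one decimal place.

81.8 dB(A)

L_eq = 10·log₁₀[(1/T)·Σ tᵢ·10^(Lᵢ/10)] with T = 15.2 h.
Σ tᵢ·10^(Lᵢ/10) = 5.7·10^(73.2/10) + 1·10^(83.8/10) + 2.9·10^(88.2/10) + 5.6·10^(55.0/10) = 2.277e+09.
L_eq = 10·log₁₀(2.277e+09/15.2) = 81.75 dB(A).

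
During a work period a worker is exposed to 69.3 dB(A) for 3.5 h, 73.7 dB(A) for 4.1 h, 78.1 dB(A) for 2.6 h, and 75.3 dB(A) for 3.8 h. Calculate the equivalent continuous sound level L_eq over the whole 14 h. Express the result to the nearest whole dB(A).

Weight each interval's intensity by its duration and average over T = 14 h:
Σ tᵢ·10^(Lᵢ/10) = 3.5·10^(69.3/10) + 4.1·10^(73.7/10) + 2.6·10^(78.1/10) + 3.8·10^(75.3/10) = 4.225e+08.
L_eq = 10·log₁₀(4.225e+08/14) = 74.80 dB(A).

75 dB(A)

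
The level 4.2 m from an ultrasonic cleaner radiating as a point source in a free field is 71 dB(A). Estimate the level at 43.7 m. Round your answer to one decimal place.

Spherical spreading from a point source gives a 20·log₁₀(r₂/r₁) drop.
L₂ = 71 − 20·log₁₀(43.7/4.2) = 71 − 20.345 = 50.66 dB(A).

50.7 dB(A)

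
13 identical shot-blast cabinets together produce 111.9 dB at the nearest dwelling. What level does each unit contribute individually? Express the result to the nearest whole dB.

101 dB

Dividing the total intensity by 13 lowers the level by 10·log₁₀ 13 = 11.139 dB: L₁ = 111.9 − 11.139.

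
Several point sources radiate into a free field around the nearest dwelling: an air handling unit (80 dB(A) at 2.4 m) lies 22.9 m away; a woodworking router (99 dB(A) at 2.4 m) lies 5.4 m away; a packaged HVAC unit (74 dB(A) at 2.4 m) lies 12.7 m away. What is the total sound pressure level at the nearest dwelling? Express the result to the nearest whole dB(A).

First find each source's level at the receiver (point-source: −20·log₁₀(r/r_ref)), then combine on an intensity basis.
air handling unit: 80 − 20·log₁₀(22.9/2.4) = 80 − 19.59 = 60.41 dB(A).
woodworking router: 99 − 20·log₁₀(5.4/2.4) = 99 − 7.04 = 91.96 dB(A).
packaged HVAC unit: 74 − 20·log₁₀(12.7/2.4) = 74 − 14.47 = 59.53 dB(A).
Σ 10^(L/10) = 1.571e+09 → L_total = 10·log₁₀(1.571e+09) = 91.96 dB(A).

92 dB(A)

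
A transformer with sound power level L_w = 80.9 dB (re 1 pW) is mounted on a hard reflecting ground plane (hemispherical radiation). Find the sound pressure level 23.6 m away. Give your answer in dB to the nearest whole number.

45 dB

Free-field hemispherical radiation: L_p = L_w − 10·log₁₀(2π·r²), r = 23.6 m.
2π·r² = 3499 m², 10·log₁₀ of that is 35.440 dB.
L_p = 80.9 − 35.440 = 45.46 dB.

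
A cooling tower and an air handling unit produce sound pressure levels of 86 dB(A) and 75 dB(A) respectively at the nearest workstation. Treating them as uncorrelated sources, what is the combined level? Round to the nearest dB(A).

86 dB(A)

Incoherent sources combine by intensity addition: L_total = 10·log₁₀(Σ 10^(L_i/10)).
Σ 10^(L/10) = 10^(86/10) + 10^(75/10) = 4.297e+08.
L_total = 10·log₁₀(4.297e+08) = 86.33 dB(A).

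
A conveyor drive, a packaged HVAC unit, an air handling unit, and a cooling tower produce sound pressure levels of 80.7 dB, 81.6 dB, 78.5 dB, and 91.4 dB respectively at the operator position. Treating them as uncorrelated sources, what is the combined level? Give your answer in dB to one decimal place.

Incoherent sources combine by intensity addition: L_total = 10·log₁₀(Σ 10^(L_i/10)).
Σ 10^(L/10) = 10^(80.7/10) + 10^(81.6/10) + 10^(78.5/10) + 10^(91.4/10) = 1.713e+09.
L_total = 10·log₁₀(1.713e+09) = 92.34 dB.

92.3 dB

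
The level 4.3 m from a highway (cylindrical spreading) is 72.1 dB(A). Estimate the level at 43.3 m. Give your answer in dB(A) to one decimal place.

For a line source, L₂ = L₁ − 10·log₁₀(r₂/r₁).
L₂ = 72.1 − 10·log₁₀(43.3/4.3) = 72.1 − 10.030 = 62.07 dB(A).

62.1 dB(A)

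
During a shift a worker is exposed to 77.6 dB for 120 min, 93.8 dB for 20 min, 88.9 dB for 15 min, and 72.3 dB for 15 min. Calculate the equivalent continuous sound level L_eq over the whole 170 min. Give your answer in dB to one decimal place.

The energy average is taken in the linear domain: L_eq = 10·log₁₀[(Σ tᵢ·10^(Lᵢ/10))/T], T = 170 min.
Σ tᵢ·10^(Lᵢ/10) = 120·10^(77.6/10) + 20·10^(93.8/10) + 15·10^(88.9/10) + 15·10^(72.3/10) = 6.678e+10.
L_eq = 10·log₁₀(6.678e+10/170) = 85.94 dB.

85.9 dB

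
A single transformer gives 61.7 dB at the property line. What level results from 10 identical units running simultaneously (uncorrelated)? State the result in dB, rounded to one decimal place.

71.7 dB

With 10 equal, uncorrelated contributions the intensity is 10× that of one unit, giving a rise of 10·log₁₀ 10.
L_total = 61.7 + 10·log₁₀(10) = 61.7 + 10.000 = 71.70 dB.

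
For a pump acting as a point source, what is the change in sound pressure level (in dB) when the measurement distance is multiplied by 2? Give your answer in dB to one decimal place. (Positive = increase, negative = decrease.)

-6.0 dB

A point source loses 6 dB per doubling of distance; generally ΔL = −20·log₁₀(r₂/r₁).
ΔL = −20·log₁₀(2) = -6.02 dB.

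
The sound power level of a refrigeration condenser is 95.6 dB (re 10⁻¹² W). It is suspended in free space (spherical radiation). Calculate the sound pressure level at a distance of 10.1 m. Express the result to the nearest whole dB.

65 dB

Free-field spherical radiation: L_p = L_w − 10·log₁₀(4π·r²), r = 10.1 m.
4π·r² = 1282 m², 10·log₁₀ of that is 31.079 dB.
L_p = 95.6 − 31.079 = 64.52 dB.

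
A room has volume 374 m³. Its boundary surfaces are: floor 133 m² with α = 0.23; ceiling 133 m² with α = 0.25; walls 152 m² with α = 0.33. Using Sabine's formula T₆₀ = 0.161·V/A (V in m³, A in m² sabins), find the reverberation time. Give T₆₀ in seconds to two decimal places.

Summing Sᵢαᵢ: 133·0.23 + 133·0.25 + 152·0.33 = 114.00 m².
T₆₀ = 0.161 × 374 / 114.00 = 0.528 s.

0.53 s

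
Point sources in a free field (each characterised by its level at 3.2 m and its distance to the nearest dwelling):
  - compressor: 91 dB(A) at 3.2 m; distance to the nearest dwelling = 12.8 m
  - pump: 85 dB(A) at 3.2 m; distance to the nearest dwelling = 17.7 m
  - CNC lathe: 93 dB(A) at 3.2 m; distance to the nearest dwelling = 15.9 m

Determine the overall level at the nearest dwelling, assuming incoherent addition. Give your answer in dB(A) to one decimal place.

Propagate each source to the receiver with L = L_ref − 20·log₁₀(r/r_ref), then add intensities.
compressor: 91 − 20·log₁₀(12.8/3.2) = 91 − 12.04 = 78.96 dB(A).
pump: 85 − 20·log₁₀(17.7/3.2) = 85 − 14.86 = 70.14 dB(A).
CNC lathe: 93 − 20·log₁₀(15.9/3.2) = 93 − 13.92 = 79.08 dB(A).
Σ 10^(L/10) = 1.698e+08 → L_total = 10·log₁₀(1.698e+08) = 82.30 dB(A).

82.3 dB(A)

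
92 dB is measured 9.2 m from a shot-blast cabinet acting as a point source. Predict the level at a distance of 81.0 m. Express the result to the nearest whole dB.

73 dB

Point-source attenuation: ΔL = 20·log₁₀(r₂/r₁) = 20·log₁₀(81.0/9.2) = 18.894 dB.
L₂ = 92 − 20·log₁₀(81.0/9.2) = 92 − 18.894 = 73.11 dB.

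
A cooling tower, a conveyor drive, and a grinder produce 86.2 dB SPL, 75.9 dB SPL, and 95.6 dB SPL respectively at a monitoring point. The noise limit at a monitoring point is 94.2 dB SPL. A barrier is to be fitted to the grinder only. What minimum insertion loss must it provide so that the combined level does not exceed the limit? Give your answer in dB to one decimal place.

2.2 dB

Everything except the grinder sums to 10^(86.2/10) + 10^(75.9/10) = 4.558e+08 in linear terms, 86.59 dB SPL.
The limit corresponds to 10^(94.2/10) = 2.630e+09; subtracting the fixed part leaves 2.174e+09 for the grinder, i.e. 93.37 dB SPL.
Required insertion loss = 95.6 − 93.37 = 2.23 dB.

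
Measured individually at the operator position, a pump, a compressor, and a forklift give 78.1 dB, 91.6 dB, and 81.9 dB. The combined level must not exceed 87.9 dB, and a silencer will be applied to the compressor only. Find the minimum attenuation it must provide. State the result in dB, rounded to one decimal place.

Fixed contribution from the other sources: Σ 10^(L/10) = 10^(78.1/10) + 10^(81.9/10) = 2.194e+08 (83.41 dB).
To meet 87.9 dB overall, the treated compressor may contribute at most 10^(87.9/10) − 2.194e+08 = 3.971e+08, i.e. 85.99 dB.
Required insertion loss = 91.6 − 85.99 = 5.61 dB.

5.6 dB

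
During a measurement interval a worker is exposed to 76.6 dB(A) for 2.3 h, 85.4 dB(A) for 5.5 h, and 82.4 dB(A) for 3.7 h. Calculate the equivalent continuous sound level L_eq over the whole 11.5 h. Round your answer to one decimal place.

83.6 dB(A)

The energy average is taken in the linear domain: L_eq = 10·log₁₀[(Σ tᵢ·10^(Lᵢ/10))/T], T = 11.5 h.
Σ tᵢ·10^(Lᵢ/10) = 2.3·10^(76.6/10) + 5.5·10^(85.4/10) + 3.7·10^(82.4/10) = 2.655e+09.
L_eq = 10·log₁₀(2.655e+09/11.5) = 83.63 dB(A).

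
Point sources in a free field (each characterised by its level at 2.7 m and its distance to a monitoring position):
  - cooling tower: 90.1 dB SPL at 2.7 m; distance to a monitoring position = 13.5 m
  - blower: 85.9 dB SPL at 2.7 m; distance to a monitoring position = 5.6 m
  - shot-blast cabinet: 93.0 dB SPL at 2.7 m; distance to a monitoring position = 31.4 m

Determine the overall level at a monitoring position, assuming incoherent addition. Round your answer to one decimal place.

81.6 dB SPL

Apply inverse-square spreading to bring every level to the receiver, then sum 10^(L/10).
cooling tower: 90.1 − 20·log₁₀(13.5/2.7) = 90.1 − 13.98 = 76.12 dB SPL.
blower: 85.9 − 20·log₁₀(5.6/2.7) = 85.9 − 6.34 = 79.56 dB SPL.
shot-blast cabinet: 93.0 − 20·log₁₀(31.4/2.7) = 93.0 − 21.31 = 71.69 dB SPL.
Σ 10^(L/10) = 1.461e+08 → L_total = 10·log₁₀(1.461e+08) = 81.65 dB SPL.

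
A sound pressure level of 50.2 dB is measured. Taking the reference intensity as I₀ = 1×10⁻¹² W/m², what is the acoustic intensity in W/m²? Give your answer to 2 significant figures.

1.0e-07 W/m²

L = 10·log₁₀(I/I₀) ⇒ I = I₀·10^(L/10) = 10⁻¹² × 10^5.02.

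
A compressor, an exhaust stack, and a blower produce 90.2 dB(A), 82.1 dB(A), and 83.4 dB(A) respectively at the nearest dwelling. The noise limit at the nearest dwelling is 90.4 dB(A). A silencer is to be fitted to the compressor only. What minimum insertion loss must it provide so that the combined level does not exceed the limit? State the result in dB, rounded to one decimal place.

The untreated sources together contribute 10^(82.1/10) + 10^(83.4/10) = 3.810e+08, i.e. 85.81 dB(A).
To meet 90.4 dB(A) overall, the treated compressor may contribute at most 10^(90.4/10) − 3.810e+08 = 7.155e+08, i.e. 88.55 dB(A).
So the compressor must be reduced from 90.2 to 88.55 dB(A): IL = 1.65 dB.

1.7 dB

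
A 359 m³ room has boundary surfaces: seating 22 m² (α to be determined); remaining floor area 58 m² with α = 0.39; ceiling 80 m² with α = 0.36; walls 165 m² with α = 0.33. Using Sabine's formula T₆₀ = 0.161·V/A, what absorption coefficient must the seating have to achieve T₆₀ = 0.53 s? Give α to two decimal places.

From T₆₀ = 0.161·V/A, the target T₆₀ = 0.53 s needs A = 0.161·359/0.53 = 109.05 m².
Absorption from the other surfaces = 58·0.39 + 80·0.36 + 165·0.33 = 105.87 m², so the seating must supply 3.18 m² over 22 m².
α = 3.18/22 = 0.145.

0.14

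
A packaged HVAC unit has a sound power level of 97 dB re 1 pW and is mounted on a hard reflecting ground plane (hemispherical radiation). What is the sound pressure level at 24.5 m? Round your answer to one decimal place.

61.2 dB

Free-field hemispherical radiation: L_p = L_w − 10·log₁₀(2π·r²), r = 24.5 m.
2π·r² = 3771 m², 10·log₁₀ of that is 35.765 dB.
L_p = 97 − 35.765 = 61.23 dB.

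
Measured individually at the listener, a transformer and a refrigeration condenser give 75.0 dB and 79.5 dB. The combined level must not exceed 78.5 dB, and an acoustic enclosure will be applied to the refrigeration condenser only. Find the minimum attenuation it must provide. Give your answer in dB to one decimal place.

3.6 dB

Everything except the refrigeration condenser sums to 10^(75.0/10) = 3.162e+07 in linear terms, 75.00 dB.
To meet 78.5 dB overall, the treated refrigeration condenser may contribute at most 10^(78.5/10) − 3.162e+07 = 3.917e+07, i.e. 75.93 dB.
So the refrigeration condenser must be reduced from 79.5 to 75.93 dB: IL = 3.57 dB.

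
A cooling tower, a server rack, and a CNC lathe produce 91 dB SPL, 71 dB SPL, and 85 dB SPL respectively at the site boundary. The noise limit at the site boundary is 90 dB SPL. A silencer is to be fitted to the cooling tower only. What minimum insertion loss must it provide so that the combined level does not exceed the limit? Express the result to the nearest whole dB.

3 dB

The untreated sources together contribute 10^(71/10) + 10^(85/10) = 3.288e+08, i.e. 85.17 dB SPL.
To meet 90 dB SPL overall, the treated cooling tower may contribute at most 10^(90/10) − 3.288e+08 = 6.712e+08, i.e. 88.27 dB SPL.
Required insertion loss = 91 − 88.27 = 2.73 dB.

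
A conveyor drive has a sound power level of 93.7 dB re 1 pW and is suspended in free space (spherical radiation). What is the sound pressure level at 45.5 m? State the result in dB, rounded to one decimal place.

49.5 dB

The power spreads over a sphere of area 4π·r², so L_p = L_w − 10·log₁₀(4π·r²).
4π·r² = 2.602e+04 m², 10·log₁₀ of that is 44.152 dB.
L_p = 93.7 − 44.152 = 49.55 dB.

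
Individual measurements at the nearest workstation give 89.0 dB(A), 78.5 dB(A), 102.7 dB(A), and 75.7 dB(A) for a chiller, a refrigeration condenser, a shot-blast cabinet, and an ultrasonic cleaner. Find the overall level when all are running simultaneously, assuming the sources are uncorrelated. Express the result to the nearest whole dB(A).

103 dB(A)

Incoherent sources combine by intensity addition: L_total = 10·log₁₀(Σ 10^(L_i/10)).
Σ 10^(L/10) = 10^(89.0/10) + 10^(78.5/10) + 10^(102.7/10) + 10^(75.7/10) = 1.952e+10.
L_total = 10·log₁₀(1.952e+10) = 102.91 dB(A).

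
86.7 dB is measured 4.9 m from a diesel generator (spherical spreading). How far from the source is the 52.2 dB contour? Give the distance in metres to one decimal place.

Point-source spreading drops the level by 20·log₁₀(r₂/r₁); inverting, r₂/r₁ = 10^(ΔL/20).
r₂ = 4.9·10^((86.7−52.2)/20) = 4.9·10^(34.5/20) = 260.13 m.

260.1 m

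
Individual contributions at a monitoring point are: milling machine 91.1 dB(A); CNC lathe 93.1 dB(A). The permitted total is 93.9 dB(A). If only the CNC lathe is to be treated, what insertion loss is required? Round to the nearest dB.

Everything except the CNC lathe sums to 10^(91.1/10) = 1.288e+09 in linear terms, 91.10 dB(A).
The limit corresponds to 10^(93.9/10) = 2.455e+09; subtracting the fixed part leaves 1.166e+09 for the CNC lathe, i.e. 90.67 dB(A).
Required insertion loss = 93.1 − 90.67 = 2.43 dB.

2 dB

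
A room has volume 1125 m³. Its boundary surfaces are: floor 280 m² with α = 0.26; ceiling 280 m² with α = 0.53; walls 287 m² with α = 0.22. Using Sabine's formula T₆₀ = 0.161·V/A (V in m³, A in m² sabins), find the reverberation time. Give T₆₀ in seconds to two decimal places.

A = Σ Sᵢαᵢ = 280·0.26 + 280·0.53 + 287·0.22 = 284.34 m².
T₆₀ = 0.161·V/A = 0.161·1125/284.34 = 0.637 s.

0.64 s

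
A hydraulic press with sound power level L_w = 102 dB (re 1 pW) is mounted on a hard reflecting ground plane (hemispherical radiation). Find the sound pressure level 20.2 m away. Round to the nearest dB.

68 dB

L_p = L_w − 10·log₁₀(2π·r²) with r = 20.2 m.
2π·r² = 2564 m², 10·log₁₀ of that is 34.089 dB.
L_p = 102 − 34.089 = 67.91 dB.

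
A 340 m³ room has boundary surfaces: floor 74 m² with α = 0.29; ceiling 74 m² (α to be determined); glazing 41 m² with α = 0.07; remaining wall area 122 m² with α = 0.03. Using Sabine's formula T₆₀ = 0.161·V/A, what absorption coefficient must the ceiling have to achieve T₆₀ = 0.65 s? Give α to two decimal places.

A = 0.161·V/T₆₀ = 0.161·340/0.65 = 84.22 m² sabins.
Absorption from the other surfaces = 74·0.29 + 41·0.07 + 122·0.03 = 27.99 m², so the ceiling must supply 56.23 m² over 74 m².
α = 56.23/74 = 0.760.

0.76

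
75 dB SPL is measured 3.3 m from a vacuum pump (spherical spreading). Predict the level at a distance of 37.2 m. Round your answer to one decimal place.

54.0 dB SPL

Point-source attenuation: ΔL = 20·log₁₀(r₂/r₁) = 20·log₁₀(37.2/3.3) = 21.041 dB.
L₂ = 75 − 20·log₁₀(37.2/3.3) = 75 − 21.041 = 53.96 dB SPL.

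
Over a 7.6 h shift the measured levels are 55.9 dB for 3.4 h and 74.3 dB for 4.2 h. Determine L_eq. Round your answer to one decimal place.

Weight each interval's intensity by its duration and average over T = 7.6 h:
Σ tᵢ·10^(Lᵢ/10) = 3.4·10^(55.9/10) + 4.2·10^(74.3/10) = 1.144e+08.
L_eq = 10·log₁₀(1.144e+08/7.6) = 71.77 dB.

71.8 dB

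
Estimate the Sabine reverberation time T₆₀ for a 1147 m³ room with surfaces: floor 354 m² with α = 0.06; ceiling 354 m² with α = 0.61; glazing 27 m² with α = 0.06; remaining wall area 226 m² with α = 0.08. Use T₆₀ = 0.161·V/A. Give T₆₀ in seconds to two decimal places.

A = Σ Sᵢαᵢ = 354·0.06 + 354·0.61 + 27·0.06 + 226·0.08 = 256.88 m².
T₆₀ = 0.161·V/A = 0.161·1147/256.88 = 0.719 s.

0.72 s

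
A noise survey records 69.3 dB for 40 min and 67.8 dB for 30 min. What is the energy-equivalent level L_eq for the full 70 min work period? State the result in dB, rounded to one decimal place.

68.7 dB

L_eq = 10·log₁₀[(1/T)·Σ tᵢ·10^(Lᵢ/10)] with T = 70 min.
Σ tᵢ·10^(Lᵢ/10) = 40·10^(69.3/10) + 30·10^(67.8/10) = 5.212e+08.
L_eq = 10·log₁₀(5.212e+08/70) = 68.72 dB.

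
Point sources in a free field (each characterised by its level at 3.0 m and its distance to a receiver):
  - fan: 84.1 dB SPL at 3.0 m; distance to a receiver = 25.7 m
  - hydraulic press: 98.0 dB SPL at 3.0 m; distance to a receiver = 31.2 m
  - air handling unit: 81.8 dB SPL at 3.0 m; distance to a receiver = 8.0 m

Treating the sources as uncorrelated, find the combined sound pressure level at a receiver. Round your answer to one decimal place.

79.2 dB SPL

Propagate each source to the receiver with L = L_ref − 20·log₁₀(r/r_ref), then add intensities.
fan: 84.1 − 20·log₁₀(25.7/3.0) = 84.1 − 18.66 = 65.44 dB SPL.
hydraulic press: 98.0 − 20·log₁₀(31.2/3.0) = 98.0 − 20.34 = 77.66 dB SPL.
air handling unit: 81.8 − 20·log₁₀(8.0/3.0) = 81.8 − 8.52 = 73.28 dB SPL.
Σ 10^(L/10) = 8.312e+07 → L_total = 10·log₁₀(8.312e+07) = 79.20 dB SPL.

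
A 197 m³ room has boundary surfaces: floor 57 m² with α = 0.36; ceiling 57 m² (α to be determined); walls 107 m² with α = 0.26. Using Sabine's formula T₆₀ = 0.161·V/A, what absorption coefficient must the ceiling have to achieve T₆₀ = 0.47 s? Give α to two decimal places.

Required total absorption A = 0.161·197/0.47 = 67.48 m².
Absorption from the other surfaces = 57·0.36 + 107·0.26 = 48.34 m², so the ceiling must supply 19.14 m² over 57 m².
α = 19.14/57 = 0.336.

0.34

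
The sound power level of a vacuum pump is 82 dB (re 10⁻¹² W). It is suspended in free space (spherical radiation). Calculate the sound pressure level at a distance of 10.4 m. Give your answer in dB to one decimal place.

Free-field spherical radiation: L_p = L_w − 10·log₁₀(4π·r²), r = 10.4 m.
4π·r² = 1359 m², 10·log₁₀ of that is 31.333 dB.
L_p = 82 − 31.333 = 50.67 dB.

50.7 dB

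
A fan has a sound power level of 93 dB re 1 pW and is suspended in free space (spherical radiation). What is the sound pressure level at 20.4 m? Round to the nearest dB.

56 dB

L_p = L_w − 10·log₁₀(4π·r²) with r = 20.4 m.
4π·r² = 5230 m², 10·log₁₀ of that is 37.185 dB.
L_p = 93 − 37.185 = 55.82 dB.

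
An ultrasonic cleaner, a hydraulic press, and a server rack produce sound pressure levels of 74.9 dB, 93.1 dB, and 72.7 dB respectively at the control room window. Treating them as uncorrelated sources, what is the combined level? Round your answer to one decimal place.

Incoherent sources combine by intensity addition: L_total = 10·log₁₀(Σ 10^(L_i/10)).
Σ 10^(L/10) = 10^(74.9/10) + 10^(93.1/10) + 10^(72.7/10) = 2.091e+09.
L_total = 10·log₁₀(2.091e+09) = 93.20 dB.

93.2 dB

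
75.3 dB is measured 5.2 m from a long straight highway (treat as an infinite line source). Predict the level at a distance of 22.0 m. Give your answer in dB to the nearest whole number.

69 dB

Line-source attenuation: ΔL = 10·log₁₀(r₂/r₁) = 10·log₁₀(22.0/5.2) = 6.264 dB.
L₂ = 75.3 − 10·log₁₀(22.0/5.2) = 75.3 − 6.264 = 69.04 dB.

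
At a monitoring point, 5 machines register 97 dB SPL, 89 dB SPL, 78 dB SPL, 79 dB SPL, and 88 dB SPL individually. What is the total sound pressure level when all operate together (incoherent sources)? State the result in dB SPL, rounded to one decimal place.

98.2 dB SPL

For uncorrelated sources the intensities add, so convert each level to linear form, sum, and take 10·log₁₀ of the total.
Σ 10^(L/10) = 10^(97/10) + 10^(89/10) + 10^(78/10) + 10^(79/10) + 10^(88/10) = 6.580e+09.
L_total = 10·log₁₀(6.580e+09) = 98.18 dB SPL.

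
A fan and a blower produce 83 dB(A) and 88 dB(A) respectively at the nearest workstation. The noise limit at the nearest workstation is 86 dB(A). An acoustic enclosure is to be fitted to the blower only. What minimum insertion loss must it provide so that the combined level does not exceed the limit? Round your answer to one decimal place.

5.0 dB

Everything except the blower sums to 10^(83/10) = 1.995e+08 in linear terms, 83.00 dB(A).
The limit corresponds to 10^(86/10) = 3.981e+08; subtracting the fixed part leaves 1.986e+08 for the blower, i.e. 82.98 dB(A).
Required insertion loss = 88 − 82.98 = 5.02 dB.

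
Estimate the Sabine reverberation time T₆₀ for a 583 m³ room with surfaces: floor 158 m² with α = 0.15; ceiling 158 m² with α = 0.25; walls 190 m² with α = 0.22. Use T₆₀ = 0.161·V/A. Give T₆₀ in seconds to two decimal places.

A = Σ Sᵢαᵢ = 158·0.15 + 158·0.25 + 190·0.22 = 105.00 m².
T₆₀ = 0.161·V/A = 0.161·583/105.00 = 0.894 s.

0.89 s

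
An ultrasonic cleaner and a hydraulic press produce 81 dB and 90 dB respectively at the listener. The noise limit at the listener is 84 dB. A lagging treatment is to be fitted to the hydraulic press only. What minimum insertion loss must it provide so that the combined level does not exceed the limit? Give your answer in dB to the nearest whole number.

9 dB

The untreated sources together contribute 10^(81/10) = 1.259e+08, i.e. 81.00 dB.
The limit corresponds to 10^(84/10) = 2.512e+08; subtracting the fixed part leaves 1.253e+08 for the hydraulic press, i.e. 80.98 dB.
Required insertion loss = 90 − 80.98 = 9.02 dB.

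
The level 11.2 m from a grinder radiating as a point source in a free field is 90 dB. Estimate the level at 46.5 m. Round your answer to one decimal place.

Point-source attenuation: ΔL = 20·log₁₀(r₂/r₁) = 20·log₁₀(46.5/11.2) = 12.365 dB.
L₂ = 90 − 20·log₁₀(46.5/11.2) = 90 − 12.365 = 77.64 dB.

77.6 dB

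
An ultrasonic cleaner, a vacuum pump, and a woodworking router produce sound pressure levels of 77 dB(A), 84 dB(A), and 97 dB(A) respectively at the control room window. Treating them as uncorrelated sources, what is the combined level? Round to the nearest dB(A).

Incoherent sources combine by intensity addition: L_total = 10·log₁₀(Σ 10^(L_i/10)).
Σ 10^(L/10) = 10^(77/10) + 10^(84/10) + 10^(97/10) = 5.313e+09.
L_total = 10·log₁₀(5.313e+09) = 97.25 dB(A).

97 dB(A)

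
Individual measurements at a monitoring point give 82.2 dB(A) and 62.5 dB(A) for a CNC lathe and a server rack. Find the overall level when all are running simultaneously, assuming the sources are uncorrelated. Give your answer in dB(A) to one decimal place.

Incoherent sources combine by intensity addition: L_total = 10·log₁₀(Σ 10^(L_i/10)).
Σ 10^(L/10) = 10^(82.2/10) + 10^(62.5/10) = 1.677e+08.
L_total = 10·log₁₀(1.677e+08) = 82.25 dB(A).

82.2 dB(A)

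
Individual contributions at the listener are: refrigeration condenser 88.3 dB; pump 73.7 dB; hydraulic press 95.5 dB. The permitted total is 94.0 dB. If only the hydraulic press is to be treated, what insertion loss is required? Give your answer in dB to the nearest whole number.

3 dB

The untreated sources together contribute 10^(88.3/10) + 10^(73.7/10) = 6.995e+08, i.e. 88.45 dB.
The limit corresponds to 10^(94.0/10) = 2.512e+09; subtracting the fixed part leaves 1.812e+09 for the hydraulic press, i.e. 92.58 dB.
So the hydraulic press must be reduced from 95.5 to 92.58 dB: IL = 2.92 dB.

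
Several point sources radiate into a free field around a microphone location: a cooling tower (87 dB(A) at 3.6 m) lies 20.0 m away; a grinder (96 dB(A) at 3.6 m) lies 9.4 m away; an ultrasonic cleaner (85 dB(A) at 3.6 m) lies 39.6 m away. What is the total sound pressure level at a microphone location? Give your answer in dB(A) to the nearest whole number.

Propagate each source to the receiver with L = L_ref − 20·log₁₀(r/r_ref), then add intensities.
cooling tower: 87 − 20·log₁₀(20.0/3.6) = 87 − 14.89 = 72.11 dB(A).
grinder: 96 − 20·log₁₀(9.4/3.6) = 96 − 8.34 = 87.66 dB(A).
ultrasonic cleaner: 85 − 20·log₁₀(39.6/3.6) = 85 − 20.83 = 64.17 dB(A).
Σ 10^(L/10) = 6.028e+08 → L_total = 10·log₁₀(6.028e+08) = 87.80 dB(A).

88 dB(A)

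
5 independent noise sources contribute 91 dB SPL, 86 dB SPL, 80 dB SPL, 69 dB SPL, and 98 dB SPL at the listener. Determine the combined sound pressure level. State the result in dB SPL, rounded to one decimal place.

Incoherent sources combine by intensity addition: L_total = 10·log₁₀(Σ 10^(L_i/10)).
Σ 10^(L/10) = 10^(91/10) + 10^(86/10) + 10^(80/10) + 10^(69/10) + 10^(98/10) = 8.075e+09.
L_total = 10·log₁₀(8.075e+09) = 99.07 dB SPL.

99.1 dB SPL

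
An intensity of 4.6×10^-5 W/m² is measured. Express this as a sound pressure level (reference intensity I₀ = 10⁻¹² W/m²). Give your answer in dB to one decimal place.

76.6 dB

L = 10·log₁₀(I/I₀) = 10·log₁₀(4.6×10^-5/10⁻¹²) = 10·log₁₀(4.6×10^7).
L = 10·(0.6628 + 7) = 76.63 dB.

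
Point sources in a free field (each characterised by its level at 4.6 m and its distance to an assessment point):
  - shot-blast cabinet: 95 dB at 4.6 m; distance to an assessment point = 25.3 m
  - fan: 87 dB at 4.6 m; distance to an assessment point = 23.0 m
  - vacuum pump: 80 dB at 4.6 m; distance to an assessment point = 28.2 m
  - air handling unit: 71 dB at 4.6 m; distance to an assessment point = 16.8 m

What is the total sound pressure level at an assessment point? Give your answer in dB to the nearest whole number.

81 dB

Propagate each source to the receiver with L = L_ref − 20·log₁₀(r/r_ref), then add intensities.
shot-blast cabinet: 95 − 20·log₁₀(25.3/4.6) = 95 − 14.81 = 80.19 dB.
fan: 87 − 20·log₁₀(23.0/4.6) = 87 − 13.98 = 73.02 dB.
vacuum pump: 80 − 20·log₁₀(28.2/4.6) = 80 − 15.75 = 64.25 dB.
air handling unit: 71 − 20·log₁₀(16.8/4.6) = 71 − 11.25 = 59.75 dB.
Σ 10^(L/10) = 1.282e+08 → L_total = 10·log₁₀(1.282e+08) = 81.08 dB.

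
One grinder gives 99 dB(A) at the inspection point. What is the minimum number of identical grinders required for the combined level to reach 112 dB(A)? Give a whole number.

20

The shortfall is 112 − 99 = 13.0 dB, and N units add 10·log₁₀ N, so need 10·log₁₀ N ≥ 13.0.
N ≥ 10^(13.0/10) = 19.953, so N = 20.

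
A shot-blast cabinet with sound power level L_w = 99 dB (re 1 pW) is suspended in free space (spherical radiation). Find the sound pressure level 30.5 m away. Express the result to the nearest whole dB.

58 dB

The power spreads over a sphere of area 4π·r², so L_p = L_w − 10·log₁₀(4π·r²).
4π·r² = 1.169e+04 m², 10·log₁₀ of that is 40.678 dB.
L_p = 99 − 40.678 = 58.32 dB.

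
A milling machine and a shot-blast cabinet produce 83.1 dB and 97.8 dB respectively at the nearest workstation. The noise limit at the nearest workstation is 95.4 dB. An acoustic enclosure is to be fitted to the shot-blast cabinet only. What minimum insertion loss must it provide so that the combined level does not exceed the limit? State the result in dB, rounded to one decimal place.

Everything except the shot-blast cabinet sums to 10^(83.1/10) = 2.042e+08 in linear terms, 83.10 dB.
The limit corresponds to 10^(95.4/10) = 3.467e+09; subtracting the fixed part leaves 3.263e+09 for the shot-blast cabinet, i.e. 95.14 dB.
Required insertion loss = 97.8 − 95.14 = 2.66 dB.

2.7 dB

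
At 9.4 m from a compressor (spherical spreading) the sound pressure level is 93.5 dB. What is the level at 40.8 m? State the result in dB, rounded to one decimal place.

80.7 dB

Point-source attenuation: ΔL = 20·log₁₀(r₂/r₁) = 20·log₁₀(40.8/9.4) = 12.751 dB.
L₂ = 93.5 − 20·log₁₀(40.8/9.4) = 93.5 − 12.751 = 80.75 dB.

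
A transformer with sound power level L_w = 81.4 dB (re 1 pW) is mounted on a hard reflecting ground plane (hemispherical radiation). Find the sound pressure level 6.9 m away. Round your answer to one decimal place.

The power spreads over a hemisphere of area 2π·r², so L_p = L_w − 10·log₁₀(2π·r²).
2π·r² = 299.1 m², 10·log₁₀ of that is 24.759 dB.
L_p = 81.4 − 24.759 = 56.64 dB.

56.6 dB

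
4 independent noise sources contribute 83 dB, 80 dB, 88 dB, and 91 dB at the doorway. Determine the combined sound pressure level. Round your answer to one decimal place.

For uncorrelated sources the intensities add, so convert each level to linear form, sum, and take 10·log₁₀ of the total.
Σ 10^(L/10) = 10^(83/10) + 10^(80/10) + 10^(88/10) + 10^(91/10) = 2.189e+09.
L_total = 10·log₁₀(2.189e+09) = 93.40 dB.

93.4 dB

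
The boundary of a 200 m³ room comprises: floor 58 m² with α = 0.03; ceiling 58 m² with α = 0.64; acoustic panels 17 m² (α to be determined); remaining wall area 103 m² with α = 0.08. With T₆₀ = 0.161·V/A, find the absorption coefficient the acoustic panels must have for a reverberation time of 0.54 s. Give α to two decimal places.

From T₆₀ = 0.161·V/A, the target T₆₀ = 0.54 s needs A = 0.161·200/0.54 = 59.63 m².
Absorption from the other surfaces = 58·0.03 + 58·0.64 + 103·0.08 = 47.10 m², so the acoustic panels must supply 12.53 m² over 17 m².
α = 12.53/17 = 0.737.

0.74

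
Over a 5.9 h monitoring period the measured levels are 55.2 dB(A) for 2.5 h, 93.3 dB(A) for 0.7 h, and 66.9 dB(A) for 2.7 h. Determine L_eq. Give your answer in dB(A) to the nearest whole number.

The energy average is taken in the linear domain: L_eq = 10·log₁₀[(Σ tᵢ·10^(Lᵢ/10))/T], T = 5.9 h.
Σ tᵢ·10^(Lᵢ/10) = 2.5·10^(55.2/10) + 0.7·10^(93.3/10) + 2.7·10^(66.9/10) = 1.511e+09.
L_eq = 10·log₁₀(1.511e+09/5.9) = 84.08 dB(A).

84 dB(A)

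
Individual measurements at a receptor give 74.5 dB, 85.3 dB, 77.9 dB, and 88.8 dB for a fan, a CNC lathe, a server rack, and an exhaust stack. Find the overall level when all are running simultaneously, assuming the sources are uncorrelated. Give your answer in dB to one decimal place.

90.7 dB

For uncorrelated sources the intensities add, so convert each level to linear form, sum, and take 10·log₁₀ of the total.
Σ 10^(L/10) = 10^(74.5/10) + 10^(85.3/10) + 10^(77.9/10) + 10^(88.8/10) = 1.187e+09.
L_total = 10·log₁₀(1.187e+09) = 90.75 dB.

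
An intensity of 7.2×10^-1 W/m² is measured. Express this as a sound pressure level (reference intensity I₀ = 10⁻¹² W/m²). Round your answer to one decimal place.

L = 10·log₁₀(I/I₀) = 10·log₁₀(7.2×10^-1/10⁻¹²) = 10·log₁₀(7.2×10^11).
L = 10·(0.8573 + 11) = 118.57 dB.

118.6 dB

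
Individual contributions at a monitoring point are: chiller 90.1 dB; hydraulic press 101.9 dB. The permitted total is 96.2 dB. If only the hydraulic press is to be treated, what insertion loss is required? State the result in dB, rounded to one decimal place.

6.9 dB

Fixed contribution from the other source: Σ 10^(L/10) = 10^(90.1/10) = 1.023e+09 (90.10 dB).
To meet 96.2 dB overall, the treated hydraulic press may contribute at most 10^(96.2/10) − 1.023e+09 = 3.145e+09, i.e. 94.98 dB.
So the hydraulic press must be reduced from 101.9 to 94.98 dB: IL = 6.92 dB.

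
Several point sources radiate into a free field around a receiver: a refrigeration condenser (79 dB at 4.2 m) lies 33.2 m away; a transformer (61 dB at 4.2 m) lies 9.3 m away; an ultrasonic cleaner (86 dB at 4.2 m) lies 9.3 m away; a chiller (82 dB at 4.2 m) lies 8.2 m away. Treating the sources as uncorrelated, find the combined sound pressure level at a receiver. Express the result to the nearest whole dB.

81 dB

First find each source's level at the receiver (point-source: −20·log₁₀(r/r_ref)), then combine on an intensity basis.
refrigeration condenser: 79 − 20·log₁₀(33.2/4.2) = 79 − 17.96 = 61.04 dB.
transformer: 61 − 20·log₁₀(9.3/4.2) = 61 − 6.90 = 54.10 dB.
ultrasonic cleaner: 86 − 20·log₁₀(9.3/4.2) = 86 − 6.90 = 79.10 dB.
chiller: 82 − 20·log₁₀(8.2/4.2) = 82 − 5.81 = 76.19 dB.
Σ 10^(L/10) = 1.243e+08 → L_total = 10·log₁₀(1.243e+08) = 80.94 dB.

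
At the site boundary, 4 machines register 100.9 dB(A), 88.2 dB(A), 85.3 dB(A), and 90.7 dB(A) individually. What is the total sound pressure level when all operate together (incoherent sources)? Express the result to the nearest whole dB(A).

102 dB(A)

Incoherent sources combine by intensity addition: L_total = 10·log₁₀(Σ 10^(L_i/10)).
Σ 10^(L/10) = 10^(100.9/10) + 10^(88.2/10) + 10^(85.3/10) + 10^(90.7/10) = 1.448e+10.
L_total = 10·log₁₀(1.448e+10) = 101.61 dB(A).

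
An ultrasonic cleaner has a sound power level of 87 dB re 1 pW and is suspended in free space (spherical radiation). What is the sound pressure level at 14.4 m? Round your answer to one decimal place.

Free-field spherical radiation: L_p = L_w − 10·log₁₀(4π·r²), r = 14.4 m.
4π·r² = 2606 m², 10·log₁₀ of that is 34.159 dB.
L_p = 87 − 34.159 = 52.84 dB.

52.8 dB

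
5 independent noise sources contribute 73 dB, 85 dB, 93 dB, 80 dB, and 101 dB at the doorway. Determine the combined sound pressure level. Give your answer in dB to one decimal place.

101.8 dB

Incoherent sources combine by intensity addition: L_total = 10·log₁₀(Σ 10^(L_i/10)).
Σ 10^(L/10) = 10^(73/10) + 10^(85/10) + 10^(93/10) + 10^(80/10) + 10^(101/10) = 1.502e+10.
L_total = 10·log₁₀(1.502e+10) = 101.77 dB.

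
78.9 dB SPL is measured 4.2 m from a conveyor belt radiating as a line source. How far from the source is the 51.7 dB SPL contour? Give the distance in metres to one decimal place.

2204.2 m

Line-source spreading drops the level by 10·log₁₀(r₂/r₁); inverting, r₂/r₁ = 10^(ΔL/10).
r₂ = 4.2·10^((78.9−51.7)/10) = 4.2·10^(27.2/10) = 2204.19 m.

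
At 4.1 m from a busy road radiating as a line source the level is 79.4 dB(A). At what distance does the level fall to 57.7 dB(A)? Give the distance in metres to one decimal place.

For a line source L₁ − L₂ = 10·log₁₀(r₂/r₁), so r₂ = r₁·10^((L₁−L₂)/10).
r₂ = 4.1·10^((79.4−57.7)/10) = 4.1·10^(21.7/10) = 606.43 m.

606.4 m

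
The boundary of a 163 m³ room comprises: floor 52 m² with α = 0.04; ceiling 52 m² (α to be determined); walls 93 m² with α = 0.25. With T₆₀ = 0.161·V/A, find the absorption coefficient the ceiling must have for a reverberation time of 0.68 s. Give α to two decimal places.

0.26

A = 0.161·V/T₆₀ = 0.161·163/0.68 = 38.59 m² sabins.
Absorption from the other surfaces = 52·0.04 + 93·0.25 = 25.33 m², so the ceiling must supply 13.26 m² over 52 m².
α = 13.26/52 = 0.255.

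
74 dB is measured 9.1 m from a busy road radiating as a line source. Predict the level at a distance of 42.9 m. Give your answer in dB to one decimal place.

67.3 dB

Line-source attenuation: ΔL = 10·log₁₀(r₂/r₁) = 10·log₁₀(42.9/9.1) = 6.734 dB.
L₂ = 74 − 10·log₁₀(42.9/9.1) = 74 − 6.734 = 67.27 dB.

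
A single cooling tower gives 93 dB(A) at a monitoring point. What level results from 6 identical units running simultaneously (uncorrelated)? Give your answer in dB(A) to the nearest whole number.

101 dB(A)

N identical incoherent sources raise the level by 10·log₁₀ N.
L_total = 93 + 10·log₁₀(6) = 93 + 7.782 = 100.78 dB(A).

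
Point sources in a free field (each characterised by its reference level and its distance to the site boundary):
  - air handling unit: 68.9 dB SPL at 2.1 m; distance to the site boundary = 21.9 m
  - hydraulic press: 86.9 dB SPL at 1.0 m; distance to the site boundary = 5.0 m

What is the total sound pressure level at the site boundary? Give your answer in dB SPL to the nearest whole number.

73 dB SPL

Apply inverse-square spreading to bring every level to the receiver, then sum 10^(L/10).
air handling unit: 68.9 − 20·log₁₀(21.9/2.1) = 68.9 − 20.36 = 48.54 dB SPL.
hydraulic press: 86.9 − 20·log₁₀(5.0/1.0) = 86.9 − 13.98 = 72.92 dB SPL.
Σ 10^(L/10) = 1.966e+07 → L_total = 10·log₁₀(1.966e+07) = 72.94 dB SPL.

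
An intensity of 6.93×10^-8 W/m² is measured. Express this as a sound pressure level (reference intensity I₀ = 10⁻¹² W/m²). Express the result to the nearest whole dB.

Dividing by I₀ shifts the exponent by 12: I/I₀ = 6.93×10^4.
L = 10·(0.8407 + 4) = 48.41 dB.

48 dB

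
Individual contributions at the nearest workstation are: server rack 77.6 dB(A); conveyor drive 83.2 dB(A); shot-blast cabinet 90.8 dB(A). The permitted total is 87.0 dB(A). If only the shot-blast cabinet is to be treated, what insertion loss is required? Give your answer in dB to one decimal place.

7.1 dB

The untreated sources together contribute 10^(77.6/10) + 10^(83.2/10) = 2.665e+08, i.e. 84.26 dB(A).
The limit corresponds to 10^(87.0/10) = 5.012e+08; subtracting the fixed part leaves 2.347e+08 for the shot-blast cabinet, i.e. 83.71 dB(A).
Required insertion loss = 90.8 − 83.71 = 7.09 dB.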